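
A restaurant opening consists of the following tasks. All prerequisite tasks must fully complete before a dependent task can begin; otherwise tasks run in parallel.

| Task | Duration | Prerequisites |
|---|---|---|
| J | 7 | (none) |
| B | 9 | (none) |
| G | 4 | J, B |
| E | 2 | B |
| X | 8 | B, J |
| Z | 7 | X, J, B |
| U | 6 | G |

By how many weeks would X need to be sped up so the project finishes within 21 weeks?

3

Current finish: 24 weeks; target: 21.
X is on every critical path, so each week cut from X cuts the finish by one (this holds down to a finish of 19).
Need 24 − 21 = 3 weeks off X → X becomes 5 weeks, finish becomes 21.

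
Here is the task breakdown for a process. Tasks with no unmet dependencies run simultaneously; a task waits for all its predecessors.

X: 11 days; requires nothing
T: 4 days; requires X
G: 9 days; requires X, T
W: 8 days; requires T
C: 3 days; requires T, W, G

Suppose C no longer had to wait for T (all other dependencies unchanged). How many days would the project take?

27

Original critical path: X→T→G→C = 11+4+9+3 = 27 ⇒ 27 days.
Dropping T→C doesn't change C's earliest start (24); another predecessor still binds.
The longest chain is now X→T→G→C = 11+4+9+3 = 27, so the project takes 27 days.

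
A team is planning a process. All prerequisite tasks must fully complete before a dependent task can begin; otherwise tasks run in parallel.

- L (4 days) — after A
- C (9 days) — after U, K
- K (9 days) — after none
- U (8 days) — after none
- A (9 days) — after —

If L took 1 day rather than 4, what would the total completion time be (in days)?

The binding path is K→C = 9+9 = 18; finish at 18 days.
L is off the critical path — its longest chain is 13 days, giving 5 of slack.
That remains the longest chain; total 18 days.

18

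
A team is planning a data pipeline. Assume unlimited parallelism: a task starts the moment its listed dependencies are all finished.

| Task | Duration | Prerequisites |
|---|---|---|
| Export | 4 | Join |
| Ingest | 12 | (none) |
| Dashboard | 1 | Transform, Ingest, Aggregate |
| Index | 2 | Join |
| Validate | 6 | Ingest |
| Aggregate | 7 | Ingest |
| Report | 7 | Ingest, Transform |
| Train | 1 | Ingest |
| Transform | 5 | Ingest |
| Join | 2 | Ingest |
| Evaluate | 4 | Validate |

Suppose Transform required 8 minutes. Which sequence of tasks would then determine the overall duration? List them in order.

Ingest, Transform, Report

The binding path is Ingest→Transform→Report = 12+5+7 = 24; finish at 24 minutes.
Transform lies on that path, so at 8 minutes the path becomes 27 minutes.
No other chain overtakes it, so the finish is 27 minutes.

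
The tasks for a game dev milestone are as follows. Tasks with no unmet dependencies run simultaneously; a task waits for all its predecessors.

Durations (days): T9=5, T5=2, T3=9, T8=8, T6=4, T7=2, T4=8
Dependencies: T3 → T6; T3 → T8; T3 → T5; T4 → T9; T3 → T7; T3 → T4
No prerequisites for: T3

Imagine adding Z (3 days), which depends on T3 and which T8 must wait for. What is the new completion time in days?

22

Originally the project takes 22 days.
With Z inserted, T8 now waits for max(T3, Z).
New critical path: T3→T4→T9 = 9+8+5 = 22 ⇒ 22 days.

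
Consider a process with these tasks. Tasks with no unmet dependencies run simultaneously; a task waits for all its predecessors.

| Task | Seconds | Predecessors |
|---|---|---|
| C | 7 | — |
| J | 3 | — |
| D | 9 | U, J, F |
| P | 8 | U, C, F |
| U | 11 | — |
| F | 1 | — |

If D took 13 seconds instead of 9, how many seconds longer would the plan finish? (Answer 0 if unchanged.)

4

Critical path before the change: U→D = 11+9 = 20 giving 20 seconds.
Since D is critical, the +4 change carries straight to that chain (now 24 seconds).
The critical path is still U→D; finish is now 24 seconds.
Change in finish: 24 − 20 = +4 seconds.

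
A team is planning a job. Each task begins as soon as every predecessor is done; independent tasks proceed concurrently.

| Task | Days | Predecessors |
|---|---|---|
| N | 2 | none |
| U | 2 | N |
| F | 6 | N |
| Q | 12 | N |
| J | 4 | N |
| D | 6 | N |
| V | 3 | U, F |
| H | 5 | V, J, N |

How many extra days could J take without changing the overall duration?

Critical path: N→F→V→H = 2+6+3+5 = 16, so the finish is 16 days.
J finishes as early as 6 and must finish by 11.
Float = 16 − 11 = 5.

5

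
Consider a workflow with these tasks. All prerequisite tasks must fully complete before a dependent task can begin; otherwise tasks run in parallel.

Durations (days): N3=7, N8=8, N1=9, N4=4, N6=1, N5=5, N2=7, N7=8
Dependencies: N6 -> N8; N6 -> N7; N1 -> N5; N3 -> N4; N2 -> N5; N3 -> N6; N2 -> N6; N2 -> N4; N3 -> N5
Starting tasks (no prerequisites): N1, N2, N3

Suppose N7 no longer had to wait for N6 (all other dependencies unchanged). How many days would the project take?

With the dependency in place, N2→N6→N7 = 7+1+8 = 16 sets the finish at 16 days.
Without N6→N7, N7's earliest start moves from 8 to 0.
The longest chain is now N2→N6→N8 = 7+1+8 = 16, so the project takes 16 days.

16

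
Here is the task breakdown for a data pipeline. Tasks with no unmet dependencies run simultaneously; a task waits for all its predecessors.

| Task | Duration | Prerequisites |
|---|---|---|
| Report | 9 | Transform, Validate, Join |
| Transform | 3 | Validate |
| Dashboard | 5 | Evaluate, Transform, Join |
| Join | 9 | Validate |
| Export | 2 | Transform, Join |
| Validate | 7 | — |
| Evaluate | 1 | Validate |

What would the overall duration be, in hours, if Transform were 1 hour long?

Critical path before the change: Validate→Join→Report = 7+9+9 = 25 giving 25 hours.
Transform is off the critical path — its longest chain is 19 hours, giving 6 of slack.
No other chain overtakes it, so the finish is 25 hours.

25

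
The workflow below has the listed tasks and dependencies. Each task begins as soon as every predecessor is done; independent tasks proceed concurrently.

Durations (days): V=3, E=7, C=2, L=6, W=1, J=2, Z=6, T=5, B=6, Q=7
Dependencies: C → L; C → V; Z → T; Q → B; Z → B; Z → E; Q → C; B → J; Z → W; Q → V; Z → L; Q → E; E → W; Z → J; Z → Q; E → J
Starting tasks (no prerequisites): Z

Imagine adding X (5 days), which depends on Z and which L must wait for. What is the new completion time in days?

22

Originally the plan takes 22 days.
With X inserted, L now waits for max(Z, C, X).
New critical path: Z→Q→E→J = 6+7+7+2 = 22 ⇒ 22 days.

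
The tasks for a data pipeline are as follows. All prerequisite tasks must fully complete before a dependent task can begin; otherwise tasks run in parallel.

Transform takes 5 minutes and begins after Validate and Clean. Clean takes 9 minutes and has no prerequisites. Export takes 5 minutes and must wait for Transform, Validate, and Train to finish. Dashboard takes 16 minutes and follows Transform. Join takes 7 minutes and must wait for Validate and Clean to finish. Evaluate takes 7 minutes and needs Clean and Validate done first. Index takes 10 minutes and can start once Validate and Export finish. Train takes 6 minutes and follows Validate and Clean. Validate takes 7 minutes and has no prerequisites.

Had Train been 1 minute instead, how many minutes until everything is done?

30

Baseline: Clean→Train→Export→Index = 9+6+5+10 = 30 → 30 minutes.
Train lies on that path, so at 1 minute the path becomes 25 minutes.
New critical path: Clean→Transform→Dashboard = 9+5+16 = 30 ⇒ 30 minutes.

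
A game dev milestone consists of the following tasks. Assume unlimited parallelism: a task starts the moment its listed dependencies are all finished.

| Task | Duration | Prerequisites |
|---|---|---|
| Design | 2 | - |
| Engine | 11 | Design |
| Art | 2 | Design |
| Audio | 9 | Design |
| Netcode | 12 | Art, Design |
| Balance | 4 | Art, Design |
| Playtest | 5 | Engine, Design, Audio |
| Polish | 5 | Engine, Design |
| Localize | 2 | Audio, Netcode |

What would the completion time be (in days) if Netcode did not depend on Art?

18

Before: longest chain Design→Engine→Playtest = 2+11+5 = 18, finish 18.
Without Art→Netcode, Netcode's earliest start moves from 4 to 2.
The longest chain is now Design→Engine→Playtest = 2+11+5 = 18, so the job takes 18 days.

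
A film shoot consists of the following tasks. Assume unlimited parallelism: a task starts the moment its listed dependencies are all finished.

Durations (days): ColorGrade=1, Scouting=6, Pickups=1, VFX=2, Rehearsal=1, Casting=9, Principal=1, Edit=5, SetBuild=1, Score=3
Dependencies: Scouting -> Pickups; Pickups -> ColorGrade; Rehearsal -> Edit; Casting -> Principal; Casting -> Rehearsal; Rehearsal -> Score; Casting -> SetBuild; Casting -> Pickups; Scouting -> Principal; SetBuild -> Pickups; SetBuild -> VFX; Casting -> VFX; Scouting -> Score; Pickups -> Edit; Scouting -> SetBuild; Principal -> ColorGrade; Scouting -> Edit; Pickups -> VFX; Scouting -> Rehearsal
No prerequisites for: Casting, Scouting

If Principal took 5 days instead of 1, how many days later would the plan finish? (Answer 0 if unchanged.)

0

Actual critical path: Casting→SetBuild→Pickups→Edit = 9+1+1+5 = 16 ⇒ 16 days.
Principal is off the critical path — its longest chain is 11 days, giving 5 of slack.
That remains the longest chain; total 16 days.
Change in finish: 16 − 16 = +0 days.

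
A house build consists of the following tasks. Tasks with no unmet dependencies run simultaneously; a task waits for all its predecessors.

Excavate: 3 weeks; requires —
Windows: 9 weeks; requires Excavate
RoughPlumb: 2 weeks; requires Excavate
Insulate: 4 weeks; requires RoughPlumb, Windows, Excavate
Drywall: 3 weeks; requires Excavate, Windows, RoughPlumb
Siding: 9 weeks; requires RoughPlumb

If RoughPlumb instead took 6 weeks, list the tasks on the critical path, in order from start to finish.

Baseline: Excavate→Windows→Insulate = 3+9+4 = 16 → 16 weeks.
RoughPlumb has 2 weeks of float (longest path through it is 14).
The binding chain switches to Excavate→RoughPlumb→Siding = 3+6+9 = 18; finish 18 weeks.

Excavate, RoughPlumb, Siding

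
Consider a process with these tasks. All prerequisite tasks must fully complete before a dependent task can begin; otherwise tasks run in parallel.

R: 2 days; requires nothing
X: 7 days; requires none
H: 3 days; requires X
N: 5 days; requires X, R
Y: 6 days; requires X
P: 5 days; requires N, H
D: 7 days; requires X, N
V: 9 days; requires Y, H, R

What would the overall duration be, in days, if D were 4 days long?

22

Critical path before the change: X→Y→V = 7+6+9 = 22 giving 22 days.
The longest path through D is only 19 days, so D has float 3.
That remains the longest chain; total 22 days.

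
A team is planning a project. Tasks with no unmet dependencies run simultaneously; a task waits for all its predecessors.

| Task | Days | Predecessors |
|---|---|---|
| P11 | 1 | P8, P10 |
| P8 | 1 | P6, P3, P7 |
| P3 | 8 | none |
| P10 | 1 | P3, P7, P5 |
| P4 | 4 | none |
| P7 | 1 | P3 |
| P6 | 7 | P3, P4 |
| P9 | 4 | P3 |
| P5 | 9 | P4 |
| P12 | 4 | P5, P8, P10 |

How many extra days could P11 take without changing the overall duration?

3

The longest chain is P3→P6→P8→P12 = 8+7+1+4 = 20; overall finish 20 days.
Longest path through P11: 17 days (earliest finish 17, latest finish 20).
Slack of P11 = 19 − 16 = 3 days.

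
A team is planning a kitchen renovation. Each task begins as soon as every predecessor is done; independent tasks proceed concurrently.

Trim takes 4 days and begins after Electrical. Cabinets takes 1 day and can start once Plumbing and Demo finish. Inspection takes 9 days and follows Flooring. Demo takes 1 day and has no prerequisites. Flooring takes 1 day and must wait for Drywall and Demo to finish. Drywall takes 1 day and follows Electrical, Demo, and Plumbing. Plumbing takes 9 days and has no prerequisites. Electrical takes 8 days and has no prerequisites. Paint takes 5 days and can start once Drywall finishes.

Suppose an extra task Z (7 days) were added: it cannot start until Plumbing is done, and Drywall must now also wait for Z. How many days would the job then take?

27

Originally the job takes 20 days.
With Z inserted, Drywall now waits for max(Electrical, Demo, Plumbing, Z).
New critical path: Plumbing→Z→Drywall→Flooring→Inspection = 9+7+1+1+9 = 27 ⇒ 27 days.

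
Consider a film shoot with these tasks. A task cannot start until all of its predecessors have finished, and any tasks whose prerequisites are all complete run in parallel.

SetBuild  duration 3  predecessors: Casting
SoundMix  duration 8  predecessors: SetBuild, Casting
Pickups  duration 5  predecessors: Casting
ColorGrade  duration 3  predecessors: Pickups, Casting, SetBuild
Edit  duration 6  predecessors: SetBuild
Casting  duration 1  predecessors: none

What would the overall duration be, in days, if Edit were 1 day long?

12

As given, the longest chain is Casting→SetBuild→SoundMix = 1+3+8 = 12, so the finish is 12 days.
Edit has 2 days of float (longest path through it is 10).
No other chain overtakes it, so the finish is 12 days.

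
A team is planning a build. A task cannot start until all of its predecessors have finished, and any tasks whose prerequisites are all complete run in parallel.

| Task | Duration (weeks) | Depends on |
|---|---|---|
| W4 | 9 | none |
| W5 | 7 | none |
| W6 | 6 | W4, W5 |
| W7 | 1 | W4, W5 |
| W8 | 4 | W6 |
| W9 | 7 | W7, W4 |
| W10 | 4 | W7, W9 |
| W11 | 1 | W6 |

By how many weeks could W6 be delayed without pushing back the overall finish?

The longest chain is W4→W7→W9→W10 = 9+1+7+4 = 21; overall finish 21 weeks.
W6 finishes as early as 15 and must finish by 17.
Slack of W6 = 11 − 9 = 2 weeks.

2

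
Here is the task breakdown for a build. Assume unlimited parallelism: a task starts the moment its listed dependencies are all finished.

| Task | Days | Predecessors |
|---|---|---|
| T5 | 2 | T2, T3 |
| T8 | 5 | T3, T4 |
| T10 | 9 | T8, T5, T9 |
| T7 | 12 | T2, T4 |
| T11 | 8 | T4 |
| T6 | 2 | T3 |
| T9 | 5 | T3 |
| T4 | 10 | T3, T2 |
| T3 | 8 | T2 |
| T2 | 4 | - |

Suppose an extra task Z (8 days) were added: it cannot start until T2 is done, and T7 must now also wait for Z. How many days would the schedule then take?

Originally the schedule takes 36 days.
With Z inserted, T7 now waits for max(T2, T4, Z).
New critical path: T2→T3→T4→T8→T10 = 4+8+10+5+9 = 36 ⇒ 36 days.

36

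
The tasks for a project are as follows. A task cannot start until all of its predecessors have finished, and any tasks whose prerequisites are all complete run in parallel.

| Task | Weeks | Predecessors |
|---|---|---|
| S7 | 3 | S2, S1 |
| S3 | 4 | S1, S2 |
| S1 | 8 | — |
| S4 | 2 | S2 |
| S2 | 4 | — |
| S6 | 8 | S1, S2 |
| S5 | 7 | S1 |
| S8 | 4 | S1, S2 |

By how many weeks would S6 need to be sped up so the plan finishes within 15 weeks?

1

Current finish: 16 weeks; target: 15.
S6 is on every critical path, so each week cut from S6 cuts the finish by one (this holds down to a finish of 15).
Need 16 − 15 = 1 week off S6 → S6 becomes 7 weeks, finish becomes 15.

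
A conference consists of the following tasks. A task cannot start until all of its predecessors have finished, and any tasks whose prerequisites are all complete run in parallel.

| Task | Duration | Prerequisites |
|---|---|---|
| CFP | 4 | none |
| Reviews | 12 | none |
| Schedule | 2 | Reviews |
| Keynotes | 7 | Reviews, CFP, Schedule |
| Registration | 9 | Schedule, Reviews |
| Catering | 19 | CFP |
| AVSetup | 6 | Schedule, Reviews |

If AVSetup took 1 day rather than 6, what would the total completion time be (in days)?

The binding path is CFP→Catering = 4+19 = 23; finish at 23 days.
AVSetup is off the critical path — its longest chain is 20 days, giving 3 of slack.
The critical path is still CFP→Catering; finish is now 23 days.

23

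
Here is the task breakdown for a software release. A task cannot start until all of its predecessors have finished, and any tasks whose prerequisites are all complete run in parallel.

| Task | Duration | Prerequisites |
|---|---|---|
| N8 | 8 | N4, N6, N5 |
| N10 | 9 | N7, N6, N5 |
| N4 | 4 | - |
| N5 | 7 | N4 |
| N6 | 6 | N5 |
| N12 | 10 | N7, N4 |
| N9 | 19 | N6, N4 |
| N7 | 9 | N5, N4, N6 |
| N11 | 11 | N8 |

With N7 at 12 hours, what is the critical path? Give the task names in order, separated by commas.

The binding path is N4→N5→N6→N7→N12 = 4+7+6+9+10 = 36; finish at 36 hours.
N7 is on the critical path; changing it to 12 makes that path 39 hours.
That remains the longest chain; total 39 hours.

N4, N5, N6, N7, N12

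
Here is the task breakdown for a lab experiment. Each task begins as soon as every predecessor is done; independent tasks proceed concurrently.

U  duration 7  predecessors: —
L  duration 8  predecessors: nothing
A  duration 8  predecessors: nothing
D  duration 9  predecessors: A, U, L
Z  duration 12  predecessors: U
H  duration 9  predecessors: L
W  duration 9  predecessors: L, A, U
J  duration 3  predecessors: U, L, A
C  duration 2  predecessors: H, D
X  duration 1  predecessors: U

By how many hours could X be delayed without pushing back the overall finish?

11

The longest chain is U→Z = 7+12 = 19; overall finish 19 hours.
Longest path through X: 8 hours (earliest finish 8, latest finish 19).
Slack of X = 18 − 7 = 11 hours.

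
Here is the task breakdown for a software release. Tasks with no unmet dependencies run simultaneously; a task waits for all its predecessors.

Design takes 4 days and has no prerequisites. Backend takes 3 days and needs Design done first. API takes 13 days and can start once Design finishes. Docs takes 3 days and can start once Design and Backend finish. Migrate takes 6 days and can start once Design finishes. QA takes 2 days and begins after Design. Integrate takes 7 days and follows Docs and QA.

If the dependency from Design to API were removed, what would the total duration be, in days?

17

Original critical path: Design→Backend→Docs→Integrate = 4+3+3+7 = 17 ⇒ 17 days.
Without Design→API, API's earliest start moves from 4 to 0.
After: Design→Backend→Docs→Integrate = 4+3+3+7 = 17 → 17 days.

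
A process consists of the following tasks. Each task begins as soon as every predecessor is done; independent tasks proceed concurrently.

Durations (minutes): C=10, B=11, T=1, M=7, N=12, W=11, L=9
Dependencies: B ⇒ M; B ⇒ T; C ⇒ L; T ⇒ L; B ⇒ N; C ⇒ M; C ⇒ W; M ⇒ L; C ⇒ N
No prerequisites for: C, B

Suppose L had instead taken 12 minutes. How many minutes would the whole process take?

30

Baseline: B→M→L = 11+7+9 = 27 → 27 minutes.
L is on the critical path; changing it to 12 makes that path 30 minutes.
That remains the longest chain; total 30 minutes.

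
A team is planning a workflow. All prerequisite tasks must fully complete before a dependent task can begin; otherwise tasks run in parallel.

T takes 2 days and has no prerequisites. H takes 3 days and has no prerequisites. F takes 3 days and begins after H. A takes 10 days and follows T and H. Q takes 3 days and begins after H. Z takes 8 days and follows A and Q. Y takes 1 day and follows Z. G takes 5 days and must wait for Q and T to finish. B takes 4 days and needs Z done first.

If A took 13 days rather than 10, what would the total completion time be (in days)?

Actual critical path: H→A→Z→B = 3+10+8+4 = 25 ⇒ 25 days.
A lies on that path, so at 13 days the path becomes 28 days.
That remains the longest chain; total 28 days.

28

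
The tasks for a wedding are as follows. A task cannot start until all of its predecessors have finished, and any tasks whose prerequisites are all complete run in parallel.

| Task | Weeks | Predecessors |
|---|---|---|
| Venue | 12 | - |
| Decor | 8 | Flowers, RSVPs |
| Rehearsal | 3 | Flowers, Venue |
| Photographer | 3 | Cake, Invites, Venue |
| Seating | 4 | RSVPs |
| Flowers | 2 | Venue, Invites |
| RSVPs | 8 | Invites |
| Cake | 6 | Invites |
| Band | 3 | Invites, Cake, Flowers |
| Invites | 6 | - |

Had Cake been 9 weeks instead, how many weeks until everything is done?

22

The binding path is Venue→Flowers→Decor = 12+2+8 = 22; finish at 22 weeks.
Cake has 7 weeks of float (longest path through it is 15).
The critical path is still Venue→Flowers→Decor; finish is now 22 weeks.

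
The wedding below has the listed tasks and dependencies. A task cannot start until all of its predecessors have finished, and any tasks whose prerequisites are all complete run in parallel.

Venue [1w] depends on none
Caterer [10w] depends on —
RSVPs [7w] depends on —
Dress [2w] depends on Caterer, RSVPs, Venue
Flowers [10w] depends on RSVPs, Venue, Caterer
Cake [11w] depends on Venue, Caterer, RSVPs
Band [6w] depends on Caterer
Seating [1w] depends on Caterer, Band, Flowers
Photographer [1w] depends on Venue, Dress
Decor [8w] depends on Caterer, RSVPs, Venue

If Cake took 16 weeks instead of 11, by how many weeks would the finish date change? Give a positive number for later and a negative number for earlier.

Critical path before the change: Caterer→Cake = 10+11 = 21 giving 21 weeks.
Cake is on the critical path; changing it to 16 makes that path 26 weeks.
The critical path is still Caterer→Cake; finish is now 26 weeks.
Change in finish: 26 − 21 = +5 weeks.

5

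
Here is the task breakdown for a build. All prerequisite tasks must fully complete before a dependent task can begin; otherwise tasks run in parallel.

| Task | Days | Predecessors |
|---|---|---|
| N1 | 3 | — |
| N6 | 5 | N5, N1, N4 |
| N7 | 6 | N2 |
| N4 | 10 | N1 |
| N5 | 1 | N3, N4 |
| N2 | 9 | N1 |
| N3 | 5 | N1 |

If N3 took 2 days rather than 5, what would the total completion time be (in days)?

19

As given, the longest chain is N1→N4→N5→N6 = 3+10+1+5 = 19, so the finish is 19 days.
N3 is off the critical path — its longest chain is 14 days, giving 5 of slack.
No other chain overtakes it, so the finish is 19 days.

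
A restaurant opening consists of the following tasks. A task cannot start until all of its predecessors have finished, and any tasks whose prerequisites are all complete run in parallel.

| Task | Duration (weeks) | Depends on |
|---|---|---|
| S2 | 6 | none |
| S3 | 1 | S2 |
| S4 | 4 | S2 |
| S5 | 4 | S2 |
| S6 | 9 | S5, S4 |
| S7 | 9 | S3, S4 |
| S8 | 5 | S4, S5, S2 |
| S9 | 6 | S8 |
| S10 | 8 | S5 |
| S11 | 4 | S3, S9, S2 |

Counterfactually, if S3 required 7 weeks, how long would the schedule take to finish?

25

The binding path is S2→S4→S8→S9→S11 = 6+4+5+6+4 = 25; finish at 25 weeks.
S3 is off the critical path — its longest chain is 16 weeks, giving 9 of slack.
The critical path is still S2→S4→S8→S9→S11; finish is now 25 weeks.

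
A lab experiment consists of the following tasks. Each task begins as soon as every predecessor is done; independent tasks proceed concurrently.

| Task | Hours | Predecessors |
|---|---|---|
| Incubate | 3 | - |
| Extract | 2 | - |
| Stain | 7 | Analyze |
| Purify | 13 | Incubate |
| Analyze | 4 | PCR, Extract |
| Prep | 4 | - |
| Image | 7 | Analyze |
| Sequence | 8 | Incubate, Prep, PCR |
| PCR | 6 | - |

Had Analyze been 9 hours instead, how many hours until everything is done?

The binding path is PCR→Analyze→Image = 6+4+7 = 17; finish at 17 hours.
Analyze lies on that path, so at 9 hours the path becomes 22 hours.
The critical path is still PCR→Analyze→Image; finish is now 22 hours.

22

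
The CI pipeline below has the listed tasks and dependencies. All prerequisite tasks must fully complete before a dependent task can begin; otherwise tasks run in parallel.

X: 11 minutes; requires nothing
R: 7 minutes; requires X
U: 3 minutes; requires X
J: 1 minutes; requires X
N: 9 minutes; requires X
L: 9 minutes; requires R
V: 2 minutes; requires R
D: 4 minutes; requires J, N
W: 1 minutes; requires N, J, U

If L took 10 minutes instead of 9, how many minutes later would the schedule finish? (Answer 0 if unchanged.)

1

Actual critical path: X→R→L = 11+7+9 = 27 ⇒ 27 minutes.
L lies on that path, so at 10 minutes the path becomes 28 minutes.
That remains the longest chain; total 28 minutes.
Change in finish: 28 − 27 = +1 minutes.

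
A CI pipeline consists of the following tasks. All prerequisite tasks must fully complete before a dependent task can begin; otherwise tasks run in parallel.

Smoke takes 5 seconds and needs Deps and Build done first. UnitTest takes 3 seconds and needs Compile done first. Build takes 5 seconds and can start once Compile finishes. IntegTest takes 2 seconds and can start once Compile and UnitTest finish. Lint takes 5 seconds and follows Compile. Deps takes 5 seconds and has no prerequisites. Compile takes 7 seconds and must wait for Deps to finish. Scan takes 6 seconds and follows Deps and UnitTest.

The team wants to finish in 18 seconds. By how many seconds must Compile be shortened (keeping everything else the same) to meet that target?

4

Current finish: 22 seconds; target: 18.
Compile is on every critical path, so each second cut from Compile cuts the finish by one (this holds down to a finish of 16).
Need 22 − 18 = 4 seconds off Compile → Compile becomes 3 seconds, finish becomes 18.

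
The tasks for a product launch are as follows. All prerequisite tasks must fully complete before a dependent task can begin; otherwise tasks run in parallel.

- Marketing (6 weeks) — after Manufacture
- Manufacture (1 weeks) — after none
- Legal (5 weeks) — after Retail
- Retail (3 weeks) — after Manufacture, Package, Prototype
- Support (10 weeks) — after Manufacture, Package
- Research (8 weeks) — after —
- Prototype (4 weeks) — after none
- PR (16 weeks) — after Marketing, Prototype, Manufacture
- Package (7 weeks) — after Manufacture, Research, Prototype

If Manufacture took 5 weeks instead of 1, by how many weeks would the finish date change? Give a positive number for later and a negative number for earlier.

2

Critical path before the change: Research→Package→Support = 8+7+10 = 25 giving 25 weeks.
Manufacture has 2 weeks of float (longest path through it is 23).
New critical path: Manufacture→Marketing→PR = 5+6+16 = 27 ⇒ 27 weeks.
Change in finish: 27 − 25 = +2 weeks.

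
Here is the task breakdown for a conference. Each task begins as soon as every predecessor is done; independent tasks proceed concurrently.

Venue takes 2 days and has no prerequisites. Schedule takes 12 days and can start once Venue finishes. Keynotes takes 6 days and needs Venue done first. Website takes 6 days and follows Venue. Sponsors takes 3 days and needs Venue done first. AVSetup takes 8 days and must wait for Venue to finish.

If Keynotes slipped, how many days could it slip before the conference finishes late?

6

Critical path: Venue→Schedule = 2+12 = 14, so the finish is 14 days.
Longest path through Keynotes: 8 days (earliest finish 8, latest finish 14).
So Keynotes can slip 14 − 8 = 6 days.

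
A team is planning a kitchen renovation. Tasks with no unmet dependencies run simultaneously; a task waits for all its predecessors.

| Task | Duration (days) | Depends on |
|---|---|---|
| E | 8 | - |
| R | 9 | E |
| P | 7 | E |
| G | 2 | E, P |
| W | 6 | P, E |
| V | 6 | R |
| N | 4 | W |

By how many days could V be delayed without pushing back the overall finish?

2

The longest chain is E→P→W→N = 8+7+6+4 = 25; overall finish 25 days.
Longest path through V: 23 days (earliest finish 23, latest finish 25).
Float = 25 − 23 = 2.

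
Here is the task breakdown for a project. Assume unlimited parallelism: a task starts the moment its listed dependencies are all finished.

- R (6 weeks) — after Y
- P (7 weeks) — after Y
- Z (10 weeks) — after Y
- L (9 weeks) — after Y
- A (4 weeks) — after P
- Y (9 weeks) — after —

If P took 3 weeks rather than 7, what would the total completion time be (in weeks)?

19

The binding path is Y→P→A = 9+7+4 = 20; finish at 20 weeks.
P lies on that path, so at 3 weeks the path becomes 16 weeks.
The binding chain switches to Y→Z = 9+10 = 19; finish 19 weeks.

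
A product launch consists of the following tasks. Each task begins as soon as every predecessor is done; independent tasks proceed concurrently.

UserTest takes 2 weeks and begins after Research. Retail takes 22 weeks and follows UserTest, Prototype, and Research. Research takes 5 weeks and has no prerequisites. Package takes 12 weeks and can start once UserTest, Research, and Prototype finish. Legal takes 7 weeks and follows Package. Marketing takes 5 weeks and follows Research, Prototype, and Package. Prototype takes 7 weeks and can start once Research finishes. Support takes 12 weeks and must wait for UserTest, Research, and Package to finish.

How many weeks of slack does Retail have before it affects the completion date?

Critical path: Research→Prototype→Package→Support = 5+7+12+12 = 36, so the finish is 36 weeks.
Retail finishes as early as 34 and must finish by 36.
So Retail can slip 36 − 34 = 2 weeks.

2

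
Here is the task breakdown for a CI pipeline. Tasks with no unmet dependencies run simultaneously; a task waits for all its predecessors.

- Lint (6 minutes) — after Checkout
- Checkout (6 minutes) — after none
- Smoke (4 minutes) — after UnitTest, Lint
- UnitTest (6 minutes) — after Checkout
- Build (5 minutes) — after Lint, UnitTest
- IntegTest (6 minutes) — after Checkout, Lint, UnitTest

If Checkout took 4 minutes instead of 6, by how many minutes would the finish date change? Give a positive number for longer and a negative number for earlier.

-2

Actual critical path: Checkout→Lint→IntegTest = 6+6+6 = 18 ⇒ 18 minutes.
Since Checkout is critical, the -2 change carries straight to that chain (now 16 minutes).
That remains the longest chain; total 16 minutes.
Change in finish: 16 − 18 = -2 minutes.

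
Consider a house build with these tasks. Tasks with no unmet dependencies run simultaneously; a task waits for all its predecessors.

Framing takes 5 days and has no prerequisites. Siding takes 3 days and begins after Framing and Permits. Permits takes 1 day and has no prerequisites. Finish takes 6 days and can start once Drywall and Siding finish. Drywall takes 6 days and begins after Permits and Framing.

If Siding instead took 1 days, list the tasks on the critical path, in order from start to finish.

The binding path is Framing→Drywall→Finish = 5+6+6 = 17; finish at 17 days.
The longest path through Siding is only 14 days, so Siding has float 3.
That remains the longest chain; total 17 days.

Framing, Drywall, Finish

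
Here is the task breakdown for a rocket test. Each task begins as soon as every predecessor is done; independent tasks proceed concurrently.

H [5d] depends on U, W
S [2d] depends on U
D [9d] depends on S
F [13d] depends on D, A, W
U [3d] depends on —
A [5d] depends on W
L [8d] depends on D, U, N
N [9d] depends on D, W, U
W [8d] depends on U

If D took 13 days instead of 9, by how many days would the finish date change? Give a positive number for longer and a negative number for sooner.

Actual critical path: U→S→D→N→L = 3+2+9+9+8 = 31 ⇒ 31 days.
D lies on that path, so at 13 days the path becomes 35 days.
That remains the longest chain; total 35 days.
Change in finish: 35 − 31 = +4 days.

4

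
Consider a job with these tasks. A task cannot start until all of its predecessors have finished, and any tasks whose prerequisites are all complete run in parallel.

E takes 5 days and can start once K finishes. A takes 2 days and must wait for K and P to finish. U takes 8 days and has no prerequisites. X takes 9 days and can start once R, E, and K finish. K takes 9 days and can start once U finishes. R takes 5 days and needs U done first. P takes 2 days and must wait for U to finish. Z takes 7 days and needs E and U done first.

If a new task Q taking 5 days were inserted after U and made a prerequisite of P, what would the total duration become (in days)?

31

Originally the job takes 31 days.
With Q inserted, P now waits for max(U, Q).
New critical path: U→K→E→X = 8+9+5+9 = 31 ⇒ 31 days.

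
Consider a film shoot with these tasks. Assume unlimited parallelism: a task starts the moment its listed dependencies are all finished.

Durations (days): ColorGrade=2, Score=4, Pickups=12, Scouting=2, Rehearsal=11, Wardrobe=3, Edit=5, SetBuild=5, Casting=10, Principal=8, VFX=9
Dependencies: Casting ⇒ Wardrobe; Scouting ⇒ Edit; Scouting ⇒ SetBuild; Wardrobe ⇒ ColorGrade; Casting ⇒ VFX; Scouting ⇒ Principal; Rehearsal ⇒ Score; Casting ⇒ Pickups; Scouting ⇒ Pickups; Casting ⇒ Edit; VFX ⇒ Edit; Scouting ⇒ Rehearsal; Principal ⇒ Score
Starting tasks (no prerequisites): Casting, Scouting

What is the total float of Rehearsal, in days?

7

Casting→VFX→Edit = 10+9+5 = 24 sets the makespan at 24 days.
Rehearsal finishes as early as 13 and must finish by 20.
So Rehearsal can slip 20 − 13 = 7 days.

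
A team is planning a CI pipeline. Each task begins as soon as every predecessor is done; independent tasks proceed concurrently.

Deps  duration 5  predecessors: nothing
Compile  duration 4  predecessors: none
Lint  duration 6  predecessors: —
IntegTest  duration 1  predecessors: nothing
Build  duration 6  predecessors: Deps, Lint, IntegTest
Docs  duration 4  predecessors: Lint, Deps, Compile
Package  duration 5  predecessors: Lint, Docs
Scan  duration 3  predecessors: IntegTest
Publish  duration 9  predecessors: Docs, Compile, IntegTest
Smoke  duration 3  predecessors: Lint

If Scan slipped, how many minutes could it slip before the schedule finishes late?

15

The longest chain is Lint→Docs→Publish = 6+4+9 = 19; overall finish 19 minutes.
The longest chain containing Scan totals 4 minutes.
So Scan can slip 19 − 4 = 15 minutes.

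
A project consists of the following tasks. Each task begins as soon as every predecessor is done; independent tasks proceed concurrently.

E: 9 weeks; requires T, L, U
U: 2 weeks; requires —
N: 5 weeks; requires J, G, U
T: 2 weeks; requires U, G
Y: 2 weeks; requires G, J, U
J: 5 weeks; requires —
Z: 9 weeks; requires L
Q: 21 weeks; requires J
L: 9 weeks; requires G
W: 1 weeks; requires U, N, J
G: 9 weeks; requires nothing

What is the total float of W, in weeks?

G→L→E = 9+9+9 = 27 sets the makespan at 27 weeks.
W finishes as early as 15 and must finish by 27.
Float = 27 − 15 = 12.

12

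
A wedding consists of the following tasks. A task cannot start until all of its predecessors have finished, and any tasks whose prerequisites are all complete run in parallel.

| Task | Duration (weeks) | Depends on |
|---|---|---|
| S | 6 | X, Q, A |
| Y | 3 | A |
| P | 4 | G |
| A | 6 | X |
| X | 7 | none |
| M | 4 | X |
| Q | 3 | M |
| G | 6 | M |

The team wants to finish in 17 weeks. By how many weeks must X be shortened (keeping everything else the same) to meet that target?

4

Current finish: 21 weeks; target: 17.
X is on every critical path, so each week cut from X cuts the finish by one (this holds down to a finish of 15).
Need 21 − 17 = 4 weeks off X → X becomes 3 weeks, finish becomes 17.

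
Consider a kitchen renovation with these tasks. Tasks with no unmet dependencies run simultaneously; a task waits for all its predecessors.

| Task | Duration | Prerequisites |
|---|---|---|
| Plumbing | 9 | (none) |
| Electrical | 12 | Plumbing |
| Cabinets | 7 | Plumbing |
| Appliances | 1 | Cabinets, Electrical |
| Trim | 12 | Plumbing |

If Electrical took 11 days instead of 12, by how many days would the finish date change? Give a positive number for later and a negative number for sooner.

Baseline: Plumbing→Electrical→Appliances = 9+12+1 = 22 → 22 days.
Electrical lies on that path, so at 11 days the path becomes 21 days.
No other chain overtakes it, so the finish is 21 days.
Change in finish: 21 − 22 = -1 days.

-1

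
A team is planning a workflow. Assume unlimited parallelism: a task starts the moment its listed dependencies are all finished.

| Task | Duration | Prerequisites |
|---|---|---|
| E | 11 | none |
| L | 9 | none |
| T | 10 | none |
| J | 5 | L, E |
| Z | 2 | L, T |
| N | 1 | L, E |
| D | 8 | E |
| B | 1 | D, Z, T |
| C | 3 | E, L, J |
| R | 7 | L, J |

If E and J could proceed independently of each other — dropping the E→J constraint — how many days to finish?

Original critical path: E→J→R = 11+5+7 = 23 ⇒ 23 days.
Without E→J, J's earliest start moves from 11 to 9.
After: L→J→R = 9+5+7 = 21 → 21 days.

21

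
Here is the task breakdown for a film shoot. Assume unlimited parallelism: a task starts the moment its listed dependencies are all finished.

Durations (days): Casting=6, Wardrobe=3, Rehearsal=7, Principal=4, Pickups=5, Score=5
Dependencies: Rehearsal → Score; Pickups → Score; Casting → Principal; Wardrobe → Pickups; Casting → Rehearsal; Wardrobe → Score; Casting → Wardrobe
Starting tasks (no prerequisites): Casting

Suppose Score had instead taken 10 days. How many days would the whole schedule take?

Critical path before the change: Casting→Wardrobe→Pickups→Score = 6+3+5+5 = 19 giving 19 days.
Since Score is critical, the +5 change carries straight to that chain (now 24 days).
The critical path is still Casting→Wardrobe→Pickups→Score; finish is now 24 days.

24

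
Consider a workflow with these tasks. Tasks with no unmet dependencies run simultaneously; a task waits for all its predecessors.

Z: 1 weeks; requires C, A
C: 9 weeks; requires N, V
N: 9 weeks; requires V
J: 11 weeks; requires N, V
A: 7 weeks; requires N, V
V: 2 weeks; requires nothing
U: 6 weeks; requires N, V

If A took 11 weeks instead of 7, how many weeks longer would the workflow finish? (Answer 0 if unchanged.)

1

As given, the longest chain is V→N→J = 2+9+11 = 22, so the finish is 22 weeks.
The longest path through A is only 19 weeks, so A has float 3.
The binding chain switches to V→N→A→Z = 2+9+11+1 = 23; finish 23 weeks.
Change in finish: 23 − 22 = +1 weeks.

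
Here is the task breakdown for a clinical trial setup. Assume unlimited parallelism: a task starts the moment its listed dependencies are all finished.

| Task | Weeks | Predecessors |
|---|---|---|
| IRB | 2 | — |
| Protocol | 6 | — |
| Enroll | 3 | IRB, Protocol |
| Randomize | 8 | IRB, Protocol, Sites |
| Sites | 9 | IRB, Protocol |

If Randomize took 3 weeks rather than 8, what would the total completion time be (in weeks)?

Critical path before the change: Protocol→Sites→Randomize = 6+9+8 = 23 giving 23 weeks.
Since Randomize is critical, the -5 change carries straight to that chain (now 18 weeks).
That remains the longest chain; total 18 weeks.

18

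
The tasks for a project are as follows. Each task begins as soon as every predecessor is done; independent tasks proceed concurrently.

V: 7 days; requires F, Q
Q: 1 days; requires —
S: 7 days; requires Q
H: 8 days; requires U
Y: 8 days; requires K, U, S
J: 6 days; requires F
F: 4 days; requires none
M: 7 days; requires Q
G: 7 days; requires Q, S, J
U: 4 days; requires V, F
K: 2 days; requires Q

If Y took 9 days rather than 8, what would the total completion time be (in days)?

24

Baseline: F→V→U→Y = 4+7+4+8 = 23 → 23 days.
Y is on the critical path; changing it to 9 makes that path 24 days.
That remains the longest chain; total 24 days.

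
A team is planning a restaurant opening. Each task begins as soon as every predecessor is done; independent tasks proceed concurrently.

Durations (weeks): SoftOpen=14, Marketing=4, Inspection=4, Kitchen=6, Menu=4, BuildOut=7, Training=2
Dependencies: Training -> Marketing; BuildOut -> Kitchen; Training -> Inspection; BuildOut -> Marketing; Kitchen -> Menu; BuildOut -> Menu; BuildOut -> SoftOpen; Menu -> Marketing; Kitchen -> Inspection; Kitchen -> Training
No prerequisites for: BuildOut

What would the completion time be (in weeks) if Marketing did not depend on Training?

Original critical path: BuildOut→Kitchen→Menu→Marketing = 7+6+4+4 = 21 ⇒ 21 weeks.
Dropping Training→Marketing doesn't change Marketing's earliest start (17); another predecessor still binds.
New critical path: BuildOut→Kitchen→Menu→Marketing = 7+6+4+4 = 21 ⇒ 21 weeks.

21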